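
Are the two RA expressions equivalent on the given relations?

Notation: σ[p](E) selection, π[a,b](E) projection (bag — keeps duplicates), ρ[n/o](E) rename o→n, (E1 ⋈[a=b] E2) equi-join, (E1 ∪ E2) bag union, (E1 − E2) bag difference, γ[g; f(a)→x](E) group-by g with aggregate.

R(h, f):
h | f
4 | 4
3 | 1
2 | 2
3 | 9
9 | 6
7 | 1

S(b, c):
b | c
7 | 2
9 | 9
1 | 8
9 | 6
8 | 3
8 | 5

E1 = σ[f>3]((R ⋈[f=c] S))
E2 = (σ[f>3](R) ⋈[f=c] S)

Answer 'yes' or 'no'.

E1 row counts bottom-up:
  R → 6
  S → 6
  (R ⋈[f=c] S) → 3
  σ[f>3]((R ⋈[f=c] S)) → 2
E2 row counts bottom-up:
  R → 6
  σ[f>3](R) → 3
  S → 6
  (σ[f>3](R) ⋈[f=c] S) → 2

E1 and E2 produce the same multiset:
h | f | b | c
3 | 9 | 9 | 9
9 | 6 | 9 | 6

yes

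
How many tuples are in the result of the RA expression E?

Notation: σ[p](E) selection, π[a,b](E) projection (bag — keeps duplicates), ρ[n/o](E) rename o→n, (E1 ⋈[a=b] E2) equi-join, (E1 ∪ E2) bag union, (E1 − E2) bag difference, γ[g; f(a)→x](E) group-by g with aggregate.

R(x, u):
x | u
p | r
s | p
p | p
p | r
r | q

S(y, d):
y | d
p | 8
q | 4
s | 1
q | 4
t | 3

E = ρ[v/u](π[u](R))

Stepwise |·|:
  R → 5
  π[u](R) → 5
  ρ[v/u](π[u](R)) → 5

|E| = 5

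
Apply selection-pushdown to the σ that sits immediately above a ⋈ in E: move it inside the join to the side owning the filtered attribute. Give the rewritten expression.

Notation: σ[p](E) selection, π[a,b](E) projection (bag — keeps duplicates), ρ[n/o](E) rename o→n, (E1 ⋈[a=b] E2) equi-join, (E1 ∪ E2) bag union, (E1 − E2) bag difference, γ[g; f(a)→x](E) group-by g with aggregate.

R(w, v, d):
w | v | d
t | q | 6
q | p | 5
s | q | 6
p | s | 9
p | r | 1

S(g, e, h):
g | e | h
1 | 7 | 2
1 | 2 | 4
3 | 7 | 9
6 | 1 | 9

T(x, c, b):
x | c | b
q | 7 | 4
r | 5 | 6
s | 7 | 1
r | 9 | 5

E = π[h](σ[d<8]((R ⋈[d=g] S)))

σ filters on d, owned by the left side.
E' = π[h]((σ[d<8](R) ⋈[d=g] S))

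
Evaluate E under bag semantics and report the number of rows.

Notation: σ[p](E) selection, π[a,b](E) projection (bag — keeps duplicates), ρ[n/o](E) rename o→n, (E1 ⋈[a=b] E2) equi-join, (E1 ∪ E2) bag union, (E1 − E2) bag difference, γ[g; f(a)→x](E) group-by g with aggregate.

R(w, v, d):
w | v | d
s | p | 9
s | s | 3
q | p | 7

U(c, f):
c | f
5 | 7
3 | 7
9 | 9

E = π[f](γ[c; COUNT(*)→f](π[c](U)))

Row counts bottom-up:
  U → 3
  π[c](U) → 3
  γ[c; COUNT(*)→f](π[c](U)) → 3
  π[f](γ[c; COUNT(*)→f](π[c](U))) → 3

|E| = 3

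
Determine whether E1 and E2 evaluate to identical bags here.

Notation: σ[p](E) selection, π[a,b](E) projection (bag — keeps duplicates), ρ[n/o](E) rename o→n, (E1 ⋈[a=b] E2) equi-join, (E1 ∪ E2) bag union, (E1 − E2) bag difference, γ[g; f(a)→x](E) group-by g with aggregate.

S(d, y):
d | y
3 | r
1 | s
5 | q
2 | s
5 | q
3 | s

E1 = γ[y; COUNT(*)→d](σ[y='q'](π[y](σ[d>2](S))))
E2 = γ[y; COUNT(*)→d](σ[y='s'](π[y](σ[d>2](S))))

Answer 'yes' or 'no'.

E1 stepwise |·|:
  S → 6
  σ[d>2](S) → 4
  π[y](σ[d>2](S)) → 4
  σ[y='q'](π[y](σ[d>2](S))) → 2
  γ[y; COUNT(*)→d](σ[y='q'](π[y](σ[d>2](S)))) → 1
E2 stepwise |·|:
  S → 6
  σ[d>2](S) → 4
  π[y](σ[d>2](S)) → 4
  σ[y='s'](π[y](σ[d>2](S))) → 1
  γ[y; COUNT(*)→d](σ[y='s'](π[y](σ[d>2](S)))) → 1

E1 result:
y | d
q | 2
E2 result:
y | d
s | 1
Witness: ('s', 1) appears 0× in E1 but 1× in E2.

no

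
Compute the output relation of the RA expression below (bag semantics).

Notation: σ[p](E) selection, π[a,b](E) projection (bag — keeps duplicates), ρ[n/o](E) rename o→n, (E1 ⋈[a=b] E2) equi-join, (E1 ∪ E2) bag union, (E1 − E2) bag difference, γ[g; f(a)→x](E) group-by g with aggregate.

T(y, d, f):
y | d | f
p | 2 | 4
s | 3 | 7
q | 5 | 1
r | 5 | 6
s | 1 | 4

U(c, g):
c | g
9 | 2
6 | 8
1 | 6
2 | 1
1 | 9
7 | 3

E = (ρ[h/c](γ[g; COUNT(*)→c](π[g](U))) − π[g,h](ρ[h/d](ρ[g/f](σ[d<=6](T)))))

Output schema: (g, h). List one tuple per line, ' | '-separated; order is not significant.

Per-node cardinality:
  U → 6
  π[g](U) → 6
  γ[g; COUNT(*)→c](π[g](U)) → 6
  ρ[h/c](γ[g; COUNT(*)→c](π[g](U))) → 6
  T → 5
  σ[d<=6](T) → 5
  ρ[g/f](σ[d<=6](T)) → 5
  ρ[h/d](ρ[g/f](σ[d<=6](T))) → 5
  π[g,h](ρ[h/d](ρ[g/f](σ[d<=6](T)))) → 5
  (ρ[h/c](γ[g; COUNT(*)→c](π[g](U))) − π[g,h](ρ[h/d](ρ[g/f](σ[d<=6](T))))) → 6

== RESULT ==
g | h
1 | 1
2 | 1
3 | 1
6 | 1
8 | 1
9 | 1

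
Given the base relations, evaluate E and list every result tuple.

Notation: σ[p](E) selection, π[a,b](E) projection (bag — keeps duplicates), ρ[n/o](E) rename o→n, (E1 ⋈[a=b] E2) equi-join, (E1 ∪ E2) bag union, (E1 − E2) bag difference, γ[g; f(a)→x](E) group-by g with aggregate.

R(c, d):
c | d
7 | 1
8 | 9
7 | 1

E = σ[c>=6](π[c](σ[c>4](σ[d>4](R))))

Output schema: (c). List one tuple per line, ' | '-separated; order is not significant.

Subexpression sizes:
  R → 3
  σ[d>4](R) → 1
  σ[c>4](σ[d>4](R)) → 1
  π[c](σ[c>4](σ[d>4](R))) → 1
  σ[c>=6](π[c](σ[c>4](σ[d>4](R)))) → 1

== RESULT ==
c
8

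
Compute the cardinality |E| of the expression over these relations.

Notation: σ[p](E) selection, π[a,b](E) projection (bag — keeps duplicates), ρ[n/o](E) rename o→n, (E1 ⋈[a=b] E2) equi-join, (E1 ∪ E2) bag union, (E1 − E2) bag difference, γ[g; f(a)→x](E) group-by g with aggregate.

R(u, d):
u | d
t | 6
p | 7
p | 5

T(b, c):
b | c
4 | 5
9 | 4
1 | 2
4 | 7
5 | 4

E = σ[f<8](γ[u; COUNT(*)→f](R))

Subexpression sizes:
  R → 3
  γ[u; COUNT(*)→f](R) → 2
  σ[f<8](γ[u; COUNT(*)→f](R)) → 2

|E| = 2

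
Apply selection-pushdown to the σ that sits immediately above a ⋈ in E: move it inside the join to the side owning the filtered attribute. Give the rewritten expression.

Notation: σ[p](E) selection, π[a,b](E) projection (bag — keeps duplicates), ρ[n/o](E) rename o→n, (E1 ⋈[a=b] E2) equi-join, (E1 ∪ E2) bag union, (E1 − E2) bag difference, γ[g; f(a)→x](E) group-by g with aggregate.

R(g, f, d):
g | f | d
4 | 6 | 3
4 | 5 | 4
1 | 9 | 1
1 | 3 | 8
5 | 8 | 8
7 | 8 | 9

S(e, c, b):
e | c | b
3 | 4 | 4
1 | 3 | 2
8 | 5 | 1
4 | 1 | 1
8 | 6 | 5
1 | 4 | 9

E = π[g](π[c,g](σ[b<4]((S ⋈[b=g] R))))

σ filters on b, owned by the left side.
E' = π[g](π[c,g]((σ[b<4](S) ⋈[b=g] R)))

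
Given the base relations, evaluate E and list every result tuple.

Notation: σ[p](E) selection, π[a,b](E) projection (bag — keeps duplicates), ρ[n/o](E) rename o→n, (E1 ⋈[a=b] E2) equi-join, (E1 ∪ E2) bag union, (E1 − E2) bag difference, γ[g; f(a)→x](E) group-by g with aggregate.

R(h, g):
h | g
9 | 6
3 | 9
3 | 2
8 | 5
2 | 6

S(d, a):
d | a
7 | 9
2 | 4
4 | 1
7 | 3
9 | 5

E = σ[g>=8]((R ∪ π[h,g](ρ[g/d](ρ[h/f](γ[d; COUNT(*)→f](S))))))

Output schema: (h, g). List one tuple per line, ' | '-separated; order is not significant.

Row counts bottom-up:
  R → 5
  S → 5
  γ[d; COUNT(*)→f](S) → 4
  ρ[h/f](γ[d; COUNT(*)→f](S)) → 4
  ρ[g/d](ρ[h/f](γ[d; COUNT(*)→f](S))) → 4
  π[h,g](ρ[g/d](ρ[h/f](γ[d; COUNT(*)→f](S)))) → 4
  (R ∪ π[h,g](ρ[g/d](ρ[h/f](γ[d; COUNT(*)→f](S))))) → 9
  σ[g>=8]((R ∪ π[h,g](ρ[g/d](ρ[h/f](γ[d; COUNT(*)→f](S)))))) → 2

== RESULT ==
h | g
1 | 9
3 | 9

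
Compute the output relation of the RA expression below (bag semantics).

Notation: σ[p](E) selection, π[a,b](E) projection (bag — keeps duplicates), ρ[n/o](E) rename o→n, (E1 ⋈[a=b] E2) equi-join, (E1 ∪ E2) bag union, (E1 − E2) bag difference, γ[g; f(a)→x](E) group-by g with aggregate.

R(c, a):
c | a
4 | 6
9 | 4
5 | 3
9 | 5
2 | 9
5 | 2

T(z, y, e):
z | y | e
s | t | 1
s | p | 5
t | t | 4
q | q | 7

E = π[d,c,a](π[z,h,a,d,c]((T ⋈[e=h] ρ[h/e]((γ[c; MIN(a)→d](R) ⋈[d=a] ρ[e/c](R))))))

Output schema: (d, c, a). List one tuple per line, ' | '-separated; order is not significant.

Per-node cardinality:
  T → 4
  R → 6
  γ[c; MIN(a)→d](R) → 4
  R → 6
  ρ[e/c](R) → 6
  (γ[c; MIN(a)→d](R) ⋈[d=a] ρ[e/c](R)) → 4
  ρ[h/e]((γ[c; MIN(a)→d](R) ⋈[d=a] ρ[e/c](R))) → 4
  (T ⋈[e=h] ρ[h/e]((γ[c; MIN(a)→d](R) ⋈[d=a] ρ[e/c](R)))) → 2
  π[z,h,a,d,c]((T ⋈[e=h] ρ[h/e]((γ[c; MIN(a)→d](R) ⋈[d=a] ρ[e/c](R))))) → 2
  π[d,c,a](π[z,h,a,d,c]((T ⋈[e=h] ρ[h/e]((γ[c; MIN(a)→d](R) ⋈[d=a] ρ[e/c](R)))))) → 2

== RESULT ==
d | c | a
2 | 5 | 2
6 | 4 | 6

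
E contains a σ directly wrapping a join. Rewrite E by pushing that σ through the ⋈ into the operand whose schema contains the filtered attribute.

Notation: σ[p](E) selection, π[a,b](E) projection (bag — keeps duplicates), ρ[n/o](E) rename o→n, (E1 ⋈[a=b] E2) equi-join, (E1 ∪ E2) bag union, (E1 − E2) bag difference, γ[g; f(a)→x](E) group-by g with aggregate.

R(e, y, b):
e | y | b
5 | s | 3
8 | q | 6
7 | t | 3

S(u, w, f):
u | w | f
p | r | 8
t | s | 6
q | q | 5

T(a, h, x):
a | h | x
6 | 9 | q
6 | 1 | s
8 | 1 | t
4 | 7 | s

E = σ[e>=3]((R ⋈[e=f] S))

σ filters on e, owned by the left side.
E' = (σ[e>=3](R) ⋈[e=f] S)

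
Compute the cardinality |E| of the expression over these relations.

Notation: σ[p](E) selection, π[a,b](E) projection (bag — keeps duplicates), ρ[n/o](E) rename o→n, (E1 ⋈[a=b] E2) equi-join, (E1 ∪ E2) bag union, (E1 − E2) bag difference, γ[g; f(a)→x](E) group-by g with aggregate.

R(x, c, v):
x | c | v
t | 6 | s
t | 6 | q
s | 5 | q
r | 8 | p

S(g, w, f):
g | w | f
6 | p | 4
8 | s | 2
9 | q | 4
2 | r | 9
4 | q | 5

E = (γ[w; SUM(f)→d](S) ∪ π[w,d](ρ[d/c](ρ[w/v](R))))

Subexpression sizes:
  S → 5
  γ[w; SUM(f)→d](S) → 4
  R → 4
  ρ[w/v](R) → 4
  ρ[d/c](ρ[w/v](R)) → 4
  π[w,d](ρ[d/c](ρ[w/v](R))) → 4
  (γ[w; SUM(f)→d](S) ∪ π[w,d](ρ[d/c](ρ[w/v](R)))) → 8

|E| = 8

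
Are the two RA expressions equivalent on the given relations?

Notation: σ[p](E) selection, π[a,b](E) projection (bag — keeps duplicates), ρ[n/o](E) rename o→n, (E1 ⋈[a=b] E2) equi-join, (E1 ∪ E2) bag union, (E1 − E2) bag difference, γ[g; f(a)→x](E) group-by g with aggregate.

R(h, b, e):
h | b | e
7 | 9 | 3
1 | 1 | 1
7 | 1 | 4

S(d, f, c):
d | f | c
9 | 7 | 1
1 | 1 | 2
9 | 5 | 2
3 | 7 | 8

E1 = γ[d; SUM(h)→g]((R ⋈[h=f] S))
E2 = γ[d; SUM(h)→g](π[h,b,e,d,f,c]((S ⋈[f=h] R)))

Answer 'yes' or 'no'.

E1 per-node cardinality:
  R → 3
  S → 4
  (R ⋈[h=f] S) → 5
  γ[d; SUM(h)→g]((R ⋈[h=f] S)) → 3
E2 per-node cardinality:
  S → 4
  R → 3
  (S ⋈[f=h] R) → 5
  π[h,b,e,d,f,c]((S ⋈[f=h] R)) → 5
  γ[d; SUM(h)→g](π[h,b,e,d,f,c]((S ⋈[f=h] R))) → 3

E1 and E2 produce the same multiset:
d | g
1 | 1
3 | 14
9 | 14

yes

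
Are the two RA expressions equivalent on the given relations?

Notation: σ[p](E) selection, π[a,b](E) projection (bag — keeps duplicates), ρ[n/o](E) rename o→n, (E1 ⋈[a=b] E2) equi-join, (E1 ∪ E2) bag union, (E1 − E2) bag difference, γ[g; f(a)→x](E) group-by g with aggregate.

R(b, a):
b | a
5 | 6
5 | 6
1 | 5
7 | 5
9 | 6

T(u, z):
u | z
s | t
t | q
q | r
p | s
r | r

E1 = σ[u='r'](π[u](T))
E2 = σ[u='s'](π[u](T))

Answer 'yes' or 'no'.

E1 per-node cardinality:
  T → 5
  π[u](T) → 5
  σ[u='r'](π[u](T)) → 1
E2 per-node cardinality:
  T → 5
  π[u](T) → 5
  σ[u='s'](π[u](T)) → 1

E1 result:
u
r
E2 result:
u
s
Witness: ('s',) appears 0× in E1 but 1× in E2.

no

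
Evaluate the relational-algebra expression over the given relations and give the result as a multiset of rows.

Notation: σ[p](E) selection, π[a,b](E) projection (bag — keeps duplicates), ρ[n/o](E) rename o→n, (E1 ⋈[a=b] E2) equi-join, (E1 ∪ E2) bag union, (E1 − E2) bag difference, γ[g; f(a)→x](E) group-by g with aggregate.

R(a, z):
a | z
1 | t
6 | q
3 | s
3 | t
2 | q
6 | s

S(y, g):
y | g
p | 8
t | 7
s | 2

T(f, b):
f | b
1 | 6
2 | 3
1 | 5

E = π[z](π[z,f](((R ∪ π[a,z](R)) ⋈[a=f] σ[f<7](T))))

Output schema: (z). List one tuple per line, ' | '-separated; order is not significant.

Per-node cardinality:
  R → 6
  R → 6
  π[a,z](R) → 6
  (R ∪ π[a,z](R)) → 12
  T → 3
  σ[f<7](T) → 3
  ((R ∪ π[a,z](R)) ⋈[a=f] σ[f<7](T)) → 6
  π[z,f](((R ∪ π[a,z](R)) ⋈[a=f] σ[f<7](T))) → 6
  π[z](π[z,f](((R ∪ π[a,z](R)) ⋈[a=f] σ[f<7](T)))) → 6

== RESULT ==
z
q
q
t
t
t
t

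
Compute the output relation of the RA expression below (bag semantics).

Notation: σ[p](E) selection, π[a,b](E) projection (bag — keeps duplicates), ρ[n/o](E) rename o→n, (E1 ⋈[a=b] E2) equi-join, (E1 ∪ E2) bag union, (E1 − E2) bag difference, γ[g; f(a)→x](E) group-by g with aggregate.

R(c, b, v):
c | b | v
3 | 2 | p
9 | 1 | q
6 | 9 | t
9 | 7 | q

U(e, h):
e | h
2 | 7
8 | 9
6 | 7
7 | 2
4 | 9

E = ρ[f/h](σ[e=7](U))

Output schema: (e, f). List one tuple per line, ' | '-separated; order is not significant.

Stepwise |·|:
  U → 5
  σ[e=7](U) → 1
  ρ[f/h](σ[e=7](U)) → 1

== RESULT ==
e | f
7 | 2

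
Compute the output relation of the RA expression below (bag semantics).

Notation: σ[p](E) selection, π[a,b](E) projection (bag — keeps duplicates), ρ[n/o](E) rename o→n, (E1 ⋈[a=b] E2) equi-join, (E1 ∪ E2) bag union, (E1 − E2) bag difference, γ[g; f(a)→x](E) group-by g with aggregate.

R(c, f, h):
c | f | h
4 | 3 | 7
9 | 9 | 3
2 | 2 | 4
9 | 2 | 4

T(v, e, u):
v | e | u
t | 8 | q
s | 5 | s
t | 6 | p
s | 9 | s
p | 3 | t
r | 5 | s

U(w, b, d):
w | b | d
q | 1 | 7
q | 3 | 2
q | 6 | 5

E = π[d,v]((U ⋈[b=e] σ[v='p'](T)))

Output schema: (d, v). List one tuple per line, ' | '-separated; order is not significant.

Stepwise |·|:
  U → 3
  T → 6
  σ[v='p'](T) → 1
  (U ⋈[b=e] σ[v='p'](T)) → 1
  π[d,v]((U ⋈[b=e] σ[v='p'](T))) → 1

== RESULT ==
d | v
2 | p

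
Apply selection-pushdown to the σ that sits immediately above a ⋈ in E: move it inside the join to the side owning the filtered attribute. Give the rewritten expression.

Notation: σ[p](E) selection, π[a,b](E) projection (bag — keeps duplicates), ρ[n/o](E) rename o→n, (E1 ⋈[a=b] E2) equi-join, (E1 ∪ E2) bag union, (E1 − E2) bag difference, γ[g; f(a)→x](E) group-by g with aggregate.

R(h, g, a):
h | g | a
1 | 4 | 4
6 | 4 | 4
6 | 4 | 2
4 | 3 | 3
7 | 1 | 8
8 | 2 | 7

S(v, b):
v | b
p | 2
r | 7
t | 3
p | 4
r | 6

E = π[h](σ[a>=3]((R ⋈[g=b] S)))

σ filters on a, owned by the left side.
E' = π[h]((σ[a>=3](R) ⋈[g=b] S))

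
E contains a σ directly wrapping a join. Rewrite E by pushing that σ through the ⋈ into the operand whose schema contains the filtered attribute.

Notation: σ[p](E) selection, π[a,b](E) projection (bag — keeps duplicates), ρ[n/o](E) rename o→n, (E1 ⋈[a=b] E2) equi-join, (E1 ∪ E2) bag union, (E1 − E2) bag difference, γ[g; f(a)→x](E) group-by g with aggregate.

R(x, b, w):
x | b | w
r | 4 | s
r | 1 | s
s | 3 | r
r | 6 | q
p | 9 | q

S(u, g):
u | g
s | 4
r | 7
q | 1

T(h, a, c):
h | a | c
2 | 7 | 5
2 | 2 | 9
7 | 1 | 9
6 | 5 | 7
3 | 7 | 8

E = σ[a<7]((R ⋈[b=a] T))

σ filters on a, owned by the right side.
E' = (R ⋈[b=a] σ[a<7](T))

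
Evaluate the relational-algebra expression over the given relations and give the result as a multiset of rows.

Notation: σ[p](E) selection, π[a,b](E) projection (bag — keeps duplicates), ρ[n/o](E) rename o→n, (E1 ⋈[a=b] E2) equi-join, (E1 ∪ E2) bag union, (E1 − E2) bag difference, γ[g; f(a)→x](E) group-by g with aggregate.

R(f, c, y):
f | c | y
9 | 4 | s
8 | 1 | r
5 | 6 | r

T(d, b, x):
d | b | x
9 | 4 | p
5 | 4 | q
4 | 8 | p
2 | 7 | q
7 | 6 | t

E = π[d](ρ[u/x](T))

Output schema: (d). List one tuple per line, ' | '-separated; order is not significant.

Per-node cardinality:
  T → 5
  ρ[u/x](T) → 5
  π[d](ρ[u/x](T)) → 5

== RESULT ==
d
2
4
5
7
9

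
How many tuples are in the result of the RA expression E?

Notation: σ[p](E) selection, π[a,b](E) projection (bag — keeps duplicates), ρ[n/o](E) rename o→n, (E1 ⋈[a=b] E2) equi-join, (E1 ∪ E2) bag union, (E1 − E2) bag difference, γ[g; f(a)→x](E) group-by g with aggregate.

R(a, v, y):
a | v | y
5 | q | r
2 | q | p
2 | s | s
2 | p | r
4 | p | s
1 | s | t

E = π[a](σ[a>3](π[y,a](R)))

Row counts bottom-up:
  R → 6
  π[y,a](R) → 6
  σ[a>3](π[y,a](R)) → 2
  π[a](σ[a>3](π[y,a](R))) → 2

|E| = 2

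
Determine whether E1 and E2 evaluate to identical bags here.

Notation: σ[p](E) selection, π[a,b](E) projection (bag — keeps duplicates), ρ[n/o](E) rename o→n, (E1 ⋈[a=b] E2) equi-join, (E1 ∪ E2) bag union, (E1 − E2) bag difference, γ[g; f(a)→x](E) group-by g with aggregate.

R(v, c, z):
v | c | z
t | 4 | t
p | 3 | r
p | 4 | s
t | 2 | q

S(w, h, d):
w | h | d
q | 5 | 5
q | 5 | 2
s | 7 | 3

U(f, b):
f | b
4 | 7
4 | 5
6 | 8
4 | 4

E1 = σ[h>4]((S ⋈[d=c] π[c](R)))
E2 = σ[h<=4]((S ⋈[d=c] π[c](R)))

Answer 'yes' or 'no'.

E1 row counts bottom-up:
  S → 3
  R → 4
  π[c](R) → 4
  (S ⋈[d=c] π[c](R)) → 2
  σ[h>4]((S ⋈[d=c] π[c](R))) → 2
E2 row counts bottom-up:
  S → 3
  R → 4
  π[c](R) → 4
  (S ⋈[d=c] π[c](R)) → 2
  σ[h<=4]((S ⋈[d=c] π[c](R))) → 0

E1 result:
w | h | d | c
q | 5 | 2 | 2
s | 7 | 3 | 3
E2 result:
w | h | d | c
(0 rows)
Witness: ('s', 7, 3, 3) appears 1× in E1 but 0× in E2.

no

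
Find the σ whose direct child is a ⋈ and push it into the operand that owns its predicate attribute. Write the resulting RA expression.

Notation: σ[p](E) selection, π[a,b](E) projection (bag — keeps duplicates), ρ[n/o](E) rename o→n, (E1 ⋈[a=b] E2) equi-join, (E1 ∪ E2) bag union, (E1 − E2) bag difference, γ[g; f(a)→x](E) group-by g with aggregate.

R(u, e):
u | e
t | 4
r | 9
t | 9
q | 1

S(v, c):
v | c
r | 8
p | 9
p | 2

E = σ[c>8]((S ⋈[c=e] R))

σ filters on c, owned by the left side.
E' = (σ[c>8](S) ⋈[c=e] R)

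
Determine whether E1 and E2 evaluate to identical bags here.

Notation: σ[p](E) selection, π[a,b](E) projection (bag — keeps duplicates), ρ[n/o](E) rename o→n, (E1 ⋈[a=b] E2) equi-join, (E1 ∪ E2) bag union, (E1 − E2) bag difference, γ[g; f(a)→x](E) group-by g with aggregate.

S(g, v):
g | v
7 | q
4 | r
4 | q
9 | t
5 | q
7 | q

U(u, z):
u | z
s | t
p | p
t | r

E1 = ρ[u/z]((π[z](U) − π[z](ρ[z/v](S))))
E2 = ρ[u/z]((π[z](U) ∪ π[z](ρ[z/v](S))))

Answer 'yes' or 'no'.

E1 row counts bottom-up:
  U → 3
  π[z](U) → 3
  S → 6
  ρ[z/v](S) → 6
  π[z](ρ[z/v](S)) → 6
  (π[z](U) − π[z](ρ[z/v](S))) → 1
  ρ[u/z]((π[z](U) − π[z](ρ[z/v](S)))) → 1
E2 row counts bottom-up:
  U → 3
  π[z](U) → 3
  S → 6
  ρ[z/v](S) → 6
  π[z](ρ[z/v](S)) → 6
  (π[z](U) ∪ π[z](ρ[z/v](S))) → 9
  ρ[u/z]((π[z](U) ∪ π[z](ρ[z/v](S)))) → 9

E1 result:
u
p
E2 result:
u
p
q
q
q
q
r
r
t
t
Witness: ('q',) appears 0× in E1 but 4× in E2.

no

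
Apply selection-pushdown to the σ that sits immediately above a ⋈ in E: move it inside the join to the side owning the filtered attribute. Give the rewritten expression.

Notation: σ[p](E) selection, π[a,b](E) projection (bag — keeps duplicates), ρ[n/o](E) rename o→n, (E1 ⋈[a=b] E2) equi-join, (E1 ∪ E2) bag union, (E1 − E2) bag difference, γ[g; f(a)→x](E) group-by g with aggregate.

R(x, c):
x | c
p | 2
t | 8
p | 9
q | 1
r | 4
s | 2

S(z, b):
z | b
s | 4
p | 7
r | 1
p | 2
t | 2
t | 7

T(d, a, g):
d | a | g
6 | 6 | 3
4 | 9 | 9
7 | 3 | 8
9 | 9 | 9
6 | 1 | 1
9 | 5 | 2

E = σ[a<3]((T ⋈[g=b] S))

σ filters on a, owned by the left side.
E' = (σ[a<3](T) ⋈[g=b] S)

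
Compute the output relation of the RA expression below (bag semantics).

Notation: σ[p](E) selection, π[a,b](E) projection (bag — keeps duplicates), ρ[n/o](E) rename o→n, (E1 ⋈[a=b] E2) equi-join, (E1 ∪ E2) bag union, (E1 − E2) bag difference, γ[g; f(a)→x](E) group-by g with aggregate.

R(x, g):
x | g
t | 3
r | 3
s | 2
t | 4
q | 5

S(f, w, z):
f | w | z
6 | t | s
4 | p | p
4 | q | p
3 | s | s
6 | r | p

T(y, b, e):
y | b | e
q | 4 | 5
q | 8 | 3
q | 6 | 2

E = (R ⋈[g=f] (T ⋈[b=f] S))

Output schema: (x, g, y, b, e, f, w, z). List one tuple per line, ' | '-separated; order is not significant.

Stepwise |·|:
  R → 5
  T → 3
  S → 5
  (T ⋈[b=f] S) → 4
  (R ⋈[g=f] (T ⋈[b=f] S)) → 2

== RESULT ==
x | g | y | b | e | f | w | z
t | 4 | q | 4 | 5 | 4 | p | p
t | 4 | q | 4 | 5 | 4 | q | p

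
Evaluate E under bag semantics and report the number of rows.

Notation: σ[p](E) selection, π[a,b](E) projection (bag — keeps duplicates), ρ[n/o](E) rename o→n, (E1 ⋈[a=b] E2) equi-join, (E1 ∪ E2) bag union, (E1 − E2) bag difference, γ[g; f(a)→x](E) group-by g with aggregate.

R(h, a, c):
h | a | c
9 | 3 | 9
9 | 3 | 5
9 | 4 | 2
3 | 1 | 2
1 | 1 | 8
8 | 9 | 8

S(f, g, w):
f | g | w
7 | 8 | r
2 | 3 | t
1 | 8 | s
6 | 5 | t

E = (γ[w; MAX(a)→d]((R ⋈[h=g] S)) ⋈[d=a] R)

Row counts bottom-up:
  R → 6
  S → 4
  (R ⋈[h=g] S) → 3
  γ[w; MAX(a)→d]((R ⋈[h=g] S)) → 3
  R → 6
  (γ[w; MAX(a)→d]((R ⋈[h=g] S)) ⋈[d=a] R) → 4

|E| = 4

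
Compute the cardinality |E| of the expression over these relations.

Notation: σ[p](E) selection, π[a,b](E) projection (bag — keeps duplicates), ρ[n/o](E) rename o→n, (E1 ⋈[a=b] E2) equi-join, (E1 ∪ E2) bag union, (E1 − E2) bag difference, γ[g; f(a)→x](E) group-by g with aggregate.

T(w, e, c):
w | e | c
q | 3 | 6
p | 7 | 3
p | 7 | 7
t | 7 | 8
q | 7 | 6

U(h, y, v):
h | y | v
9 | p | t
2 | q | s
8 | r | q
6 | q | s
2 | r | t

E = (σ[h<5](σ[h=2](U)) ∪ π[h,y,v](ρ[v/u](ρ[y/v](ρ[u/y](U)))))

Stepwise |·|:
  U → 5
  σ[h=2](U) → 2
  σ[h<5](σ[h=2](U)) → 2
  U → 5
  ρ[u/y](U) → 5
  ρ[y/v](ρ[u/y](U)) → 5
  ρ[v/u](ρ[y/v](ρ[u/y](U))) → 5
  π[h,y,v](ρ[v/u](ρ[y/v](ρ[u/y](U)))) → 5
  (σ[h<5](σ[h=2](U)) ∪ π[h,y,v](ρ[v/u](ρ[y/v](ρ[u/y](U))))) → 7

|E| = 7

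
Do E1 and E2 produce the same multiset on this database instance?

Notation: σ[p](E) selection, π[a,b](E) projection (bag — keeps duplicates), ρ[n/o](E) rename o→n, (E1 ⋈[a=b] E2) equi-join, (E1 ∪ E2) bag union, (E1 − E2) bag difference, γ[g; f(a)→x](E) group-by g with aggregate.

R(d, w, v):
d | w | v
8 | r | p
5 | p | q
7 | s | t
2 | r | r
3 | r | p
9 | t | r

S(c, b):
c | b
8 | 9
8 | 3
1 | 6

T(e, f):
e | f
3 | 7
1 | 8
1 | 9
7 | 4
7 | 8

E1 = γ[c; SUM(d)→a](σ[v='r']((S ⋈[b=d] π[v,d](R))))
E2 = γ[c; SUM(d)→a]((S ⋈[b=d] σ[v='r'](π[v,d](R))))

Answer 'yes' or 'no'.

E1 per-node cardinality:
  S → 3
  R → 6
  π[v,d](R) → 6
  (S ⋈[b=d] π[v,d](R)) → 2
  σ[v='r']((S ⋈[b=d] π[v,d](R))) → 1
  γ[c; SUM(d)→a](σ[v='r']((S ⋈[b=d] π[v,d](R)))) → 1
E2 per-node cardinality:
  S → 3
  R → 6
  π[v,d](R) → 6
  σ[v='r'](π[v,d](R)) → 2
  (S ⋈[b=d] σ[v='r'](π[v,d](R))) → 1
  γ[c; SUM(d)→a]((S ⋈[b=d] σ[v='r'](π[v,d](R)))) → 1

E1 and E2 produce the same multiset:
c | a
8 | 9

yes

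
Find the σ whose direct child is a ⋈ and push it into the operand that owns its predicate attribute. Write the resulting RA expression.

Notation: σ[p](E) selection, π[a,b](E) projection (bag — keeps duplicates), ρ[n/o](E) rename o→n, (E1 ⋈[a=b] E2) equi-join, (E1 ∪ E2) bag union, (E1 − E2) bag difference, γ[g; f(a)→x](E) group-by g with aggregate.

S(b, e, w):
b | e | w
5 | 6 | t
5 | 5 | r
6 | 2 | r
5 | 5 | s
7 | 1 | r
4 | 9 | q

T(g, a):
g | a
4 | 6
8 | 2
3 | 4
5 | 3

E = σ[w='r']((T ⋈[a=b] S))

σ filters on w, owned by the right side.
E' = (T ⋈[a=b] σ[w='r'](S))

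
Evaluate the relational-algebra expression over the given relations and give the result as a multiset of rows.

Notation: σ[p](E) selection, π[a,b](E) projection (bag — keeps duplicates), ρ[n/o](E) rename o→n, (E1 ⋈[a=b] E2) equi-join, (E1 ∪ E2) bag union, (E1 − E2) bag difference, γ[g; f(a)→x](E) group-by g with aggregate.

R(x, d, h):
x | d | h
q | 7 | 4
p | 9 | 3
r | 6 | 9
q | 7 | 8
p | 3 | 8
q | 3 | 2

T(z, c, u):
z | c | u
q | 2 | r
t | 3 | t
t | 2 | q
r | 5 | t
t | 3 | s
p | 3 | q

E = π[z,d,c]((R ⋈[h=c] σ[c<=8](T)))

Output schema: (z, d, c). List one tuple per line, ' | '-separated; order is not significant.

Row counts bottom-up:
  R → 6
  T → 6
  σ[c<=8](T) → 6
  (R ⋈[h=c] σ[c<=8](T)) → 5
  π[z,d,c]((R ⋈[h=c] σ[c<=8](T))) → 5

== RESULT ==
z | d | c
p | 9 | 3
q | 3 | 2
t | 3 | 2
t | 9 | 3
t | 9 | 3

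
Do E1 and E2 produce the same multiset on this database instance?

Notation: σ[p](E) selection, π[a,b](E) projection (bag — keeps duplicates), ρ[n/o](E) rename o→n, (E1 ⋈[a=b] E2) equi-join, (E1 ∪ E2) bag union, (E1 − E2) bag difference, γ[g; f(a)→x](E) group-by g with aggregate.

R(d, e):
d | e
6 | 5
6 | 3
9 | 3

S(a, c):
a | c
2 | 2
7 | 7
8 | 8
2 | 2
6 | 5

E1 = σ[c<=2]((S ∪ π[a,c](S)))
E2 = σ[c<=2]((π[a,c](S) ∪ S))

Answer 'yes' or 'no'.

E1 subexpression sizes:
  S → 5
  S → 5
  π[a,c](S) → 5
  (S ∪ π[a,c](S)) → 10
  σ[c<=2]((S ∪ π[a,c](S))) → 4
E2 subexpression sizes:
  S → 5
  π[a,c](S) → 5
  S → 5
  (π[a,c](S) ∪ S) → 10
  σ[c<=2]((π[a,c](S) ∪ S)) → 4

E1 and E2 produce the same multiset:
a | c
2 | 2
2 | 2
2 | 2
2 | 2

yes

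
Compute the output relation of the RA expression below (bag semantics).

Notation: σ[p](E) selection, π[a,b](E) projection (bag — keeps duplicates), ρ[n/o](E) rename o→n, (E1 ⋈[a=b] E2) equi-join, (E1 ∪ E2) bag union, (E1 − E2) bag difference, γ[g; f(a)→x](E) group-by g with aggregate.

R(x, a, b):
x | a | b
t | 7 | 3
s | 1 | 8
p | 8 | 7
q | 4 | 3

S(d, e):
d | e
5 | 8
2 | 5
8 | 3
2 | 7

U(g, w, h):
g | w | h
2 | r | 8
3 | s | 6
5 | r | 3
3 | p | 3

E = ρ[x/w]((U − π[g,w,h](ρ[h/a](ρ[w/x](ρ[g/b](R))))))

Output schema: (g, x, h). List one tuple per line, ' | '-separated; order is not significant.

Stepwise |·|:
  U → 4
  R → 4
  ρ[g/b](R) → 4
  ρ[w/x](ρ[g/b](R)) → 4
  ρ[h/a](ρ[w/x](ρ[g/b](R))) → 4
  π[g,w,h](ρ[h/a](ρ[w/x](ρ[g/b](R)))) → 4
  (U − π[g,w,h](ρ[h/a](ρ[w/x](ρ[g/b](R))))) → 4
  ρ[x/w]((U − π[g,w,h](ρ[h/a](ρ[w/x](ρ[g/b](R)))))) → 4

== RESULT ==
g | x | h
2 | r | 8
3 | p | 3
3 | s | 6
5 | r | 3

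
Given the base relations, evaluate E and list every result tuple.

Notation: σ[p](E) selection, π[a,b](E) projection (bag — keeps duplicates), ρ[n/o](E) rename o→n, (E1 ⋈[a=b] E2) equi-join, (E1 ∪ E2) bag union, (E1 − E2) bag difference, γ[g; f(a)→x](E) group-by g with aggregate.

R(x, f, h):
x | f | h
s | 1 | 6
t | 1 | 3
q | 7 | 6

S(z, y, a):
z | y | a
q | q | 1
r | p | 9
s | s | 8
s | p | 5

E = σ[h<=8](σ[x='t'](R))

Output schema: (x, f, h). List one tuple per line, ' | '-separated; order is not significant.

Subexpression sizes:
  R → 3
  σ[x='t'](R) → 1
  σ[h<=8](σ[x='t'](R)) → 1

== RESULT ==
x | f | h
t | 1 | 3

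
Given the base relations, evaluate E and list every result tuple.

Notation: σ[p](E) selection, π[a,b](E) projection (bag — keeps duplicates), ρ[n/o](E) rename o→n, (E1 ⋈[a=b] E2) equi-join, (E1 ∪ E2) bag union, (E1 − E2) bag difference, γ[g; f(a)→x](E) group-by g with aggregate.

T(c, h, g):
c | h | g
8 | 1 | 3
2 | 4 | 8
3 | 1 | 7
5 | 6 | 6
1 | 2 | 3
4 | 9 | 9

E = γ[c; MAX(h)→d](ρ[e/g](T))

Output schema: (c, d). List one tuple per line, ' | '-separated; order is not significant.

Per-node cardinality:
  T → 6
  ρ[e/g](T) → 6
  γ[c; MAX(h)→d](ρ[e/g](T)) → 6

== RESULT ==
c | d
1 | 2
2 | 4
3 | 1
4 | 9
5 | 6
8 | 1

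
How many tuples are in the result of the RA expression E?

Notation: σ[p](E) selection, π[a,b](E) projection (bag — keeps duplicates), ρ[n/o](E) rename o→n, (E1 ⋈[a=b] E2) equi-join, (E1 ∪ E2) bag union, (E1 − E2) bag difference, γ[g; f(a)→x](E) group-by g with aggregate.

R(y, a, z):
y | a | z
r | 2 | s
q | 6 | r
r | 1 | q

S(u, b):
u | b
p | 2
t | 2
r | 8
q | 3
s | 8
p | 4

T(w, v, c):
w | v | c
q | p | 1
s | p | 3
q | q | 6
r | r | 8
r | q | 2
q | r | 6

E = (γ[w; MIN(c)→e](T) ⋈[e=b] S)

Stepwise |·|:
  T → 6
  γ[w; MIN(c)→e](T) → 3
  S → 6
  (γ[w; MIN(c)→e](T) ⋈[e=b] S) → 3

|E| = 3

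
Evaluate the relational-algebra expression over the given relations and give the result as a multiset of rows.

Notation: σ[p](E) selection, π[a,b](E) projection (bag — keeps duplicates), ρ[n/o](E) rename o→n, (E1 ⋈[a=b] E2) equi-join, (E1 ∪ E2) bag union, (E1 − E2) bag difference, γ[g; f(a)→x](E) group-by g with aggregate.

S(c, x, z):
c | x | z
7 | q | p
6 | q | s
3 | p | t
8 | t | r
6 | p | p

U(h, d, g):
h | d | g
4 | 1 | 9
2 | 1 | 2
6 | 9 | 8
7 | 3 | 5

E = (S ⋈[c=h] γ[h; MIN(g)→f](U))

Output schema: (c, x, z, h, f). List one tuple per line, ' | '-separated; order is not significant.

Stepwise |·|:
  S → 5
  U → 4
  γ[h; MIN(g)→f](U) → 4
  (S ⋈[c=h] γ[h; MIN(g)→f](U)) → 3

== RESULT ==
c | x | z | h | f
6 | p | p | 6 | 8
6 | q | s | 6 | 8
7 | q | p | 7 | 5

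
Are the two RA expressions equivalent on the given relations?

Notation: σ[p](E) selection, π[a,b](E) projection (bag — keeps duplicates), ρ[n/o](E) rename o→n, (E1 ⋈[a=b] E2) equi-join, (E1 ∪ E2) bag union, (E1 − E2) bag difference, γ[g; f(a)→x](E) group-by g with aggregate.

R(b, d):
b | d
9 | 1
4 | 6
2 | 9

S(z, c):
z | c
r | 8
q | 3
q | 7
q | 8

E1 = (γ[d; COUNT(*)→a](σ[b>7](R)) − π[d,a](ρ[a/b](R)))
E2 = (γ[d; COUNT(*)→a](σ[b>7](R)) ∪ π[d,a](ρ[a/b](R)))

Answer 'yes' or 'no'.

E1 stepwise |·|:
  R → 3
  σ[b>7](R) → 1
  γ[d; COUNT(*)→a](σ[b>7](R)) → 1
  R → 3
  ρ[a/b](R) → 3
  π[d,a](ρ[a/b](R)) → 3
  (γ[d; COUNT(*)→a](σ[b>7](R)) − π[d,a](ρ[a/b](R))) → 1
E2 stepwise |·|:
  R → 3
  σ[b>7](R) → 1
  γ[d; COUNT(*)→a](σ[b>7](R)) → 1
  R → 3
  ρ[a/b](R) → 3
  π[d,a](ρ[a/b](R)) → 3
  (γ[d; COUNT(*)→a](σ[b>7](R)) ∪ π[d,a](ρ[a/b](R))) → 4

E1 result:
d | a
1 | 1
E2 result:
d | a
1 | 1
1 | 9
6 | 4
9 | 2
Witness: (9, 2) appears 0× in E1 but 1× in E2.

no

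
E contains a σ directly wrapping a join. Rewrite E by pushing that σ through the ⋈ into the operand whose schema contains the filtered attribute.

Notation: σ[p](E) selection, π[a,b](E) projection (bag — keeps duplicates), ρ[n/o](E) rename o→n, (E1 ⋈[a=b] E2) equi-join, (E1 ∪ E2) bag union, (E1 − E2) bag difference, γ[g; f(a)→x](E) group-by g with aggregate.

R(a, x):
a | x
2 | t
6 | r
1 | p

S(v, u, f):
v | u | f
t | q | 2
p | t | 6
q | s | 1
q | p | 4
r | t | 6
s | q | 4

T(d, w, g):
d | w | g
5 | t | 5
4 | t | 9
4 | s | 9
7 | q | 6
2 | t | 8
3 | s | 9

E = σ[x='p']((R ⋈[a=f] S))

σ filters on x, owned by the left side.
E' = (σ[x='p'](R) ⋈[a=f] S)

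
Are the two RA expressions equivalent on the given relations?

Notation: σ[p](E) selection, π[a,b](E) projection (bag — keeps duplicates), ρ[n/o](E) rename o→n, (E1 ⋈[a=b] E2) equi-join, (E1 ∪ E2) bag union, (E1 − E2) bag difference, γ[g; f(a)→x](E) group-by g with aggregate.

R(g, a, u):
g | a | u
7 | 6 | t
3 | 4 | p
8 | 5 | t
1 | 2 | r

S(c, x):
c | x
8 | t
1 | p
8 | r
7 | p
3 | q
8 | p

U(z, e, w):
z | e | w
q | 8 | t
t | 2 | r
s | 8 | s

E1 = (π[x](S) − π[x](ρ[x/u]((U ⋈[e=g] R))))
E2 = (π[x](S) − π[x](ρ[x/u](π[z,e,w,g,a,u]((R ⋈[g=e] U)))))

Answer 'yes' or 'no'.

E1 subexpression sizes:
  S → 6
  π[x](S) → 6
  U → 3
  R → 4
  (U ⋈[e=g] R) → 2
  ρ[x/u]((U ⋈[e=g] R)) → 2
  π[x](ρ[x/u]((U ⋈[e=g] R))) → 2
  (π[x](S) − π[x](ρ[x/u]((U ⋈[e=g] R)))) → 5
E2 subexpression sizes:
  S → 6
  π[x](S) → 6
  R → 4
  U → 3
  (R ⋈[g=e] U) → 2
  π[z,e,w,g,a,u]((R ⋈[g=e] U)) → 2
  ρ[x/u](π[z,e,w,g,a,u]((R ⋈[g=e] U))) → 2
  π[x](ρ[x/u](π[z,e,w,g,a,u]((R ⋈[g=e] U)))) → 2
  (π[x](S) − π[x](ρ[x/u](π[z,e,w,g,a,u]((R ⋈[g=e] U))))) → 5

E1 and E2 produce the same multiset:
x
p
p
p
q
r

yes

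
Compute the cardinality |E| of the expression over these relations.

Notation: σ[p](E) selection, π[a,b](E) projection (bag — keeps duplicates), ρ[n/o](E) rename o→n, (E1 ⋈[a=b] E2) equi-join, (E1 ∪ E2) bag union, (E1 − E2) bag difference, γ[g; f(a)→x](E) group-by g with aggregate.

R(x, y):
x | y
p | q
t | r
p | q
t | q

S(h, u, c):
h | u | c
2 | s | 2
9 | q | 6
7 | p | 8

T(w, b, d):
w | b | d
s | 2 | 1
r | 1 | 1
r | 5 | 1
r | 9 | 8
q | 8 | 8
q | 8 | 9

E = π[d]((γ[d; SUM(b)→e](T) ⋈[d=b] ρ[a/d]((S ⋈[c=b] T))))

Stepwise |·|:
  T → 6
  γ[d; SUM(b)→e](T) → 3
  S → 3
  T → 6
  (S ⋈[c=b] T) → 3
  ρ[a/d]((S ⋈[c=b] T)) → 3
  (γ[d; SUM(b)→e](T) ⋈[d=b] ρ[a/d]((S ⋈[c=b] T))) → 2
  π[d]((γ[d; SUM(b)→e](T) ⋈[d=b] ρ[a/d]((S ⋈[c=b] T)))) → 2

|E| = 2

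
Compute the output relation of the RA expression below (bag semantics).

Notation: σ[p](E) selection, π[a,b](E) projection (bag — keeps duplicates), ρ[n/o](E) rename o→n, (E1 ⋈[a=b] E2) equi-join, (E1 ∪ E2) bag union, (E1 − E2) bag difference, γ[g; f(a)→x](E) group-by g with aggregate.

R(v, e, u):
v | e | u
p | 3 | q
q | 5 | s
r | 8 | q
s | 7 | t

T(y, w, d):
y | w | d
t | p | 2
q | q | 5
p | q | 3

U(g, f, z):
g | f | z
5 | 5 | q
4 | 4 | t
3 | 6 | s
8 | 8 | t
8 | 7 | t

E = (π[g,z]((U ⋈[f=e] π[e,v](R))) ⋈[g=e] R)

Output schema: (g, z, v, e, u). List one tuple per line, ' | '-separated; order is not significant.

Subexpression sizes:
  U → 5
  R → 4
  π[e,v](R) → 4
  (U ⋈[f=e] π[e,v](R)) → 3
  π[g,z]((U ⋈[f=e] π[e,v](R))) → 3
  R → 4
  (π[g,z]((U ⋈[f=e] π[e,v](R))) ⋈[g=e] R) → 3

== RESULT ==
g | z | v | e | u
5 | q | q | 5 | s
8 | t | r | 8 | q
8 | t | r | 8 | q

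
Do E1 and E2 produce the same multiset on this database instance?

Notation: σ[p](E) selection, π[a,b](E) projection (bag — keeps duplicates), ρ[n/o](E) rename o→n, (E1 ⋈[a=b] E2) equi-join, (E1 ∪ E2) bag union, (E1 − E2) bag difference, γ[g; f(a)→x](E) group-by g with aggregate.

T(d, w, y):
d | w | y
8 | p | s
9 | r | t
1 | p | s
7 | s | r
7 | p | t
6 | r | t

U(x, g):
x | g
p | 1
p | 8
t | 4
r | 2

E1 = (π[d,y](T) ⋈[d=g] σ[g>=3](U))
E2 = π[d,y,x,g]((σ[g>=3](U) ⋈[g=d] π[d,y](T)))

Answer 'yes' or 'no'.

E1 row counts bottom-up:
  T → 6
  π[d,y](T) → 6
  U → 4
  σ[g>=3](U) → 2
  (π[d,y](T) ⋈[d=g] σ[g>=3](U)) → 1
E2 row counts bottom-up:
  U → 4
  σ[g>=3](U) → 2
  T → 6
  π[d,y](T) → 6
  (σ[g>=3](U) ⋈[g=d] π[d,y](T)) → 1
  π[d,y,x,g]((σ[g>=3](U) ⋈[g=d] π[d,y](T))) → 1

E1 and E2 produce the same multiset:
d | y | x | g
8 | s | p | 8

yes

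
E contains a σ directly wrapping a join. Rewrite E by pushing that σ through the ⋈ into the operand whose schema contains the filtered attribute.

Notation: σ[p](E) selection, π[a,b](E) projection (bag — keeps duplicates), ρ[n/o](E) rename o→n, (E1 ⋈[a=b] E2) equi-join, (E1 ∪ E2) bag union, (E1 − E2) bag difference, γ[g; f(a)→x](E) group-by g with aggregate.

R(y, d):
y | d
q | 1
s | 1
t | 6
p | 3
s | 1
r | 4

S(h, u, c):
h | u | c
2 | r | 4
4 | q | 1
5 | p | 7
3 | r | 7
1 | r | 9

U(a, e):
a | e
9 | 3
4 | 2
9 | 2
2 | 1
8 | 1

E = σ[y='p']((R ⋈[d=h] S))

σ filters on y, owned by the left side.
E' = (σ[y='p'](R) ⋈[d=h] S)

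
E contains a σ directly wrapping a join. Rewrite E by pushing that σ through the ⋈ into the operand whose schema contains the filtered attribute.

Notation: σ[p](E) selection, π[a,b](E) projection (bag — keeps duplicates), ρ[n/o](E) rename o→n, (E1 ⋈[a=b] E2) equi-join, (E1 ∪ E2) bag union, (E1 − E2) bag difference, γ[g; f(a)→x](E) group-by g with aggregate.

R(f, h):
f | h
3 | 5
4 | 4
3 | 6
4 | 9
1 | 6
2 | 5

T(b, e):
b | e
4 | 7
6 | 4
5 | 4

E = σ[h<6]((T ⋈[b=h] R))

σ filters on h, owned by the right side.
E' = (T ⋈[b=h] σ[h<6](R))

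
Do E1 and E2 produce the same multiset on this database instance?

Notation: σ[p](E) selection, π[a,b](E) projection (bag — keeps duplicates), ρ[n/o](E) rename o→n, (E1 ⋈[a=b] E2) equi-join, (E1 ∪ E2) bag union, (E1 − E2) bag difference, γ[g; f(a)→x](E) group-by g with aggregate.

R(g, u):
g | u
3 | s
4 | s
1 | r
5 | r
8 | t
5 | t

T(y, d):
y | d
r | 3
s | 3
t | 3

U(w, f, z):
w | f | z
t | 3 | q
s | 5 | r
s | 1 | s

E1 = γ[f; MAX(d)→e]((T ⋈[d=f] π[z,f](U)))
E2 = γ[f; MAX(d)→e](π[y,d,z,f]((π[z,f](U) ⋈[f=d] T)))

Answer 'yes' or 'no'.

E1 subexpression sizes:
  T → 3
  U → 3
  π[z,f](U) → 3
  (T ⋈[d=f] π[z,f](U)) → 3
  γ[f; MAX(d)→e]((T ⋈[d=f] π[z,f](U))) → 1
E2 subexpression sizes:
  U → 3
  π[z,f](U) → 3
  T → 3
  (π[z,f](U) ⋈[f=d] T) → 3
  π[y,d,z,f]((π[z,f](U) ⋈[f=d] T)) → 3
  γ[f; MAX(d)→e](π[y,d,z,f]((π[z,f](U) ⋈[f=d] T))) → 1

E1 and E2 produce the same multiset:
f | e
3 | 3

yes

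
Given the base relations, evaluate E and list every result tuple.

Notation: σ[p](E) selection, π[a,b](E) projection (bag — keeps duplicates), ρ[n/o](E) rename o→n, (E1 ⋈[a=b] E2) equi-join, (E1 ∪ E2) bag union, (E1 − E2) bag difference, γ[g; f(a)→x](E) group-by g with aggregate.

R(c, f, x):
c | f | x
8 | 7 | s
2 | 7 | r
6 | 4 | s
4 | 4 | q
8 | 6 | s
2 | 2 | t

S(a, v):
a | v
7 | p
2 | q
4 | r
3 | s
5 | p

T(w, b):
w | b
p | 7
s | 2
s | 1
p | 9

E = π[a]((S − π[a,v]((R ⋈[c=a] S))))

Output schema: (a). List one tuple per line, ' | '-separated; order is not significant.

Subexpression sizes:
  S → 5
  R → 6
  S → 5
  (R ⋈[c=a] S) → 3
  π[a,v]((R ⋈[c=a] S)) → 3
  (S − π[a,v]((R ⋈[c=a] S))) → 3
  π[a]((S − π[a,v]((R ⋈[c=a] S)))) → 3

== RESULT ==
a
3
5
7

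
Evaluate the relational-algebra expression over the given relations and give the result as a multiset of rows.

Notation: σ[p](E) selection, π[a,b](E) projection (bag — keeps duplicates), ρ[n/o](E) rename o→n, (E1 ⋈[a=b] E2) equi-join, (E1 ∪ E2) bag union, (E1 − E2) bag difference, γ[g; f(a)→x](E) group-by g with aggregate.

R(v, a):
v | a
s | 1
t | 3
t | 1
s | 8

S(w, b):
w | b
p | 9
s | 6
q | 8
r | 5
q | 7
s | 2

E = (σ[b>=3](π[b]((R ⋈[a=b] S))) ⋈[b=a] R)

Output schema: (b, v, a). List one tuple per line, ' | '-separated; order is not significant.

Row counts bottom-up:
  R → 4
  S → 6
  (R ⋈[a=b] S) → 1
  π[b]((R ⋈[a=b] S)) → 1
  σ[b>=3](π[b]((R ⋈[a=b] S))) → 1
  R → 4
  (σ[b>=3](π[b]((R ⋈[a=b] S))) ⋈[b=a] R) → 1

== RESULT ==
b | v | a
8 | s | 8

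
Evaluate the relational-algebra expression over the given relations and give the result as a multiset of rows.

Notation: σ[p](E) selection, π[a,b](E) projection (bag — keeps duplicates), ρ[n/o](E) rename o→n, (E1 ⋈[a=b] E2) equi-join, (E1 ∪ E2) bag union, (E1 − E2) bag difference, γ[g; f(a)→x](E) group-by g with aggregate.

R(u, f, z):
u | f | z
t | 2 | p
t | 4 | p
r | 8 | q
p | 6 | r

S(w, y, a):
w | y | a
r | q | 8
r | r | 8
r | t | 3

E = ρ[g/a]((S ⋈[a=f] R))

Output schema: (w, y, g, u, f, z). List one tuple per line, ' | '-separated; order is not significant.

Stepwise |·|:
  S → 3
  R → 4
  (S ⋈[a=f] R) → 2
  ρ[g/a]((S ⋈[a=f] R)) → 2

== RESULT ==
w | y | g | u | f | z
r | q | 8 | r | 8 | q
r | r | 8 | r | 8 | q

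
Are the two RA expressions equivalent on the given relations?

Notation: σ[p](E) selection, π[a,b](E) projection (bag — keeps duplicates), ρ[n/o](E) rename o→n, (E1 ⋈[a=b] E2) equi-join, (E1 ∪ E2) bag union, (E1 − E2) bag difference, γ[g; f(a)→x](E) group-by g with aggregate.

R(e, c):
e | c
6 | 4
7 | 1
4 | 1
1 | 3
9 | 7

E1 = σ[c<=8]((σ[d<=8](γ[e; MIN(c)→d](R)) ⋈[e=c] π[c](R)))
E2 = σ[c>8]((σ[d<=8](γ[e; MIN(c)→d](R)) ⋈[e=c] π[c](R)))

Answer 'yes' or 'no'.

E1 subexpression sizes:
  R → 5
  γ[e; MIN(c)→d](R) → 5
  σ[d<=8](γ[e; MIN(c)→d](R)) → 5
  R → 5
  π[c](R) → 5
  (σ[d<=8](γ[e; MIN(c)→d](R)) ⋈[e=c] π[c](R)) → 4
  σ[c<=8]((σ[d<=8](γ[e; MIN(c)→d](R)) ⋈[e=c] π[c](R))) → 4
E2 subexpression sizes:
  R → 5
  γ[e; MIN(c)→d](R) → 5
  σ[d<=8](γ[e; MIN(c)→d](R)) → 5
  R → 5
  π[c](R) → 5
  (σ[d<=8](γ[e; MIN(c)→d](R)) ⋈[e=c] π[c](R)) → 4
  σ[c>8]((σ[d<=8](γ[e; MIN(c)→d](R)) ⋈[e=c] π[c](R))) → 0

E1 result:
e | d | c
1 | 3 | 1
1 | 3 | 1
4 | 1 | 4
7 | 1 | 7
E2 result:
e | d | c
(0 rows)
Witness: (4, 1, 4) appears 1× in E1 but 0× in E2.

no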